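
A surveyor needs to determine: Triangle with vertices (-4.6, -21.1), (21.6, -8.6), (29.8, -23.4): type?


Side lengths squared: AB^2=842.69, BC^2=286.28, CA^2=1188.65
Sorted: [286.28, 842.69, 1188.65]
By sides: Scalene, By angles: Obtuse

Scalene, Obtuse


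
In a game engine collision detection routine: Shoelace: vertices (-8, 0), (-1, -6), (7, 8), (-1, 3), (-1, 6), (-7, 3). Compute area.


Shoelace sum: ((-8)*(-6) - (-1)*0) + ((-1)*8 - 7*(-6)) + (7*3 - (-1)*8) + ((-1)*6 - (-1)*3) + ((-1)*3 - (-7)*6) + ((-7)*0 - (-8)*3)
= 171
Area = |171|/2 = 85.5

85.5


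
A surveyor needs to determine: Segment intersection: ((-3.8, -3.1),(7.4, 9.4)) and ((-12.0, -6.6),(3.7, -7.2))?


Cross products: d1=59.87, d2=262.84, d3=63.3, d4=-139.67
d1*d2 < 0 and d3*d4 < 0? no

No, they don't intersect


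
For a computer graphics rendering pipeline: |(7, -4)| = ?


|u| = sqrt(7^2 + (-4)^2) = sqrt(65) = 8.0623

8.0623


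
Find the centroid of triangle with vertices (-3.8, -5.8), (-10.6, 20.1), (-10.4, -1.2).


Centroid = ((x_A+x_B+x_C)/3, (y_A+y_B+y_C)/3)
= (((-3.8)+(-10.6)+(-10.4))/3, ((-5.8)+20.1+(-1.2))/3)
= (-8.2667, 4.3667)

(-8.2667, 4.3667)


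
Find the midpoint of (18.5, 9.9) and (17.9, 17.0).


M = ((18.5+17.9)/2, (9.9+17)/2)
= (18.2, 13.45)

(18.2, 13.45)


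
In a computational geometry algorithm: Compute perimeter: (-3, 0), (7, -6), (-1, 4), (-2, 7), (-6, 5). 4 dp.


Sides: (-3, 0)->(7, -6): sqrt(136) = 11.661904, (7, -6)->(-1, 4): sqrt(164) = 12.806248, (-1, 4)->(-2, 7): sqrt(10) = 3.162278, (-2, 7)->(-6, 5): sqrt(20) = 4.472136, (-6, 5)->(-3, 0): sqrt(34) = 5.830952
Sum = 37.933518
Perimeter = 37.9335

37.9335


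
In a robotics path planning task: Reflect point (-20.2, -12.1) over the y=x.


Reflection over y=x: (x,y) -> (y,x)
(-20.2, -12.1) -> (-12.1, -20.2)

(-12.1, -20.2)


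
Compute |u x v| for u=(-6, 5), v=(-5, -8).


|u x v| = |(-6)*(-8) - 5*(-5)|
= |48 - (-25)| = 73

73


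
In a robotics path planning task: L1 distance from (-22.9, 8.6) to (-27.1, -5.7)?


|(-22.9)-(-27.1)| + |8.6-(-5.7)| = 4.2 + 14.3 = 18.5

18.5


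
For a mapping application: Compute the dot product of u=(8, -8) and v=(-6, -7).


u . v = u_x*v_x + u_y*v_y = 8*(-6) + (-8)*(-7)
= (-48) + 56 = 8

8


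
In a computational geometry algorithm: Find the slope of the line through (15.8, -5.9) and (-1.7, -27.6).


slope = (y2-y1)/(x2-x1) = ((-27.6)-(-5.9))/((-1.7)-15.8) = (-21.7)/(-17.5) = 1.24

1.24


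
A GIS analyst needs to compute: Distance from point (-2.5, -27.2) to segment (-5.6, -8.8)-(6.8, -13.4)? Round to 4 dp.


Project P onto AB: t = 0.7036 (clamped to [0,1])
Closest point on segment: (3.1251, -12.0367)
Distance: 16.173

16.173


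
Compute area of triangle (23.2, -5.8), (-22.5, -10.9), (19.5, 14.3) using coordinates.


Area = |x_A(y_B-y_C) + x_B(y_C-y_A) + x_C(y_A-y_B)|/2
= |(-584.64) + (-452.25) + 99.45|/2
= 937.44/2 = 468.72

468.72


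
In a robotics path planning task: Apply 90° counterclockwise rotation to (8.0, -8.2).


90° CCW: (x,y) -> (-y, x)
(8,-8.2) -> (8.2, 8)

(8.2, 8)


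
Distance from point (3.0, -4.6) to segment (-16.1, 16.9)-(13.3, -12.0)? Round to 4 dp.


Project P onto AB: t = 0.696 (clamped to [0,1])
Closest point on segment: (4.3622, -3.2142)
Distance: 1.9432

1.9432


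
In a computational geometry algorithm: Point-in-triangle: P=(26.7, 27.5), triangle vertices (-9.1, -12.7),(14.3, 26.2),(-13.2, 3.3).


Cross products: AB x AP = -451.94, BC x BP = 248.21, CA x CP = 737.62
All same sign? no

No, outside


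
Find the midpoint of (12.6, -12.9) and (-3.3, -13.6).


M = ((12.6+(-3.3))/2, ((-12.9)+(-13.6))/2)
= (4.65, -13.25)

(4.65, -13.25)


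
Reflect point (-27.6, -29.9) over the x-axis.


Reflection over x-axis: (x,y) -> (x,-y)
(-27.6, -29.9) -> (-27.6, 29.9)

(-27.6, 29.9)


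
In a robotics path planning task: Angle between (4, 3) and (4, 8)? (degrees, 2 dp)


u.v = 40, |u| = sqrt(25) = 5, |v| = sqrt(80) = 8.9443
cos(theta) = u.v/(|u||v|) = 40/sqrt(2000) = 0.894427
theta = acos(0.894427) = 26.57 degrees

26.57 degrees


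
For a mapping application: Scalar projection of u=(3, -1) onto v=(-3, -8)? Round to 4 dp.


u.v = -1, |v| = sqrt(73) = 8.544
Scalar projection = u.v / |v| = -1 / sqrt(73) = -0.117

-0.117


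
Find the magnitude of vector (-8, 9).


|u| = sqrt((-8)^2 + 9^2) = sqrt(145) = 12.0416

12.0416


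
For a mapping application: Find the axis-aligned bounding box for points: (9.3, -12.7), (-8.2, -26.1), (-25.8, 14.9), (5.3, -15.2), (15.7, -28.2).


x range: [-25.8, 15.7]
y range: [-28.2, 14.9]
Bounding box: (-25.8,-28.2) to (15.7,14.9)

(-25.8,-28.2) to (15.7,14.9)


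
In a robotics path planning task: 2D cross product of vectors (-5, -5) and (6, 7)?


u x v = u_x*v_y - u_y*v_x = (-5)*7 - (-5)*6
= (-35) - (-30) = -5

-5


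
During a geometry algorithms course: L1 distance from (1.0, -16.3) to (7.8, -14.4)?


|1-7.8| + |(-16.3)-(-14.4)| = 6.8 + 1.9 = 8.7

8.7


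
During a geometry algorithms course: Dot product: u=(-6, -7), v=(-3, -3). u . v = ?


u . v = u_x*v_x + u_y*v_y = (-6)*(-3) + (-7)*(-3)
= 18 + 21 = 39

39


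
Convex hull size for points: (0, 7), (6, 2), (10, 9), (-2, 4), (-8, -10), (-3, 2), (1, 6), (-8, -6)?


Convex hull vertices (CCW): (-8, -10), (6, 2), (10, 9), (0, 7), (-2, 4), (-8, -6)
Count = 6

6


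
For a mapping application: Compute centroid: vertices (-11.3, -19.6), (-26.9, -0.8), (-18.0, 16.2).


Centroid = ((x_A+x_B+x_C)/3, (y_A+y_B+y_C)/3)
= (((-11.3)+(-26.9)+(-18))/3, ((-19.6)+(-0.8)+16.2)/3)
= (-18.7333, -1.4)

(-18.7333, -1.4)


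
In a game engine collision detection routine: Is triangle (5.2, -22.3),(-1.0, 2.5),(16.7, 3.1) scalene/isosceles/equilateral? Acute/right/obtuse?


Side lengths squared: AB^2=653.48, BC^2=313.65, CA^2=777.41
Sorted: [313.65, 653.48, 777.41]
By sides: Scalene, By angles: Acute

Scalene, Acute


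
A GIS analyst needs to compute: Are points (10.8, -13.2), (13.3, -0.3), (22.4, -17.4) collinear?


Cross product: (13.3-10.8)*((-17.4)-(-13.2)) - ((-0.3)-(-13.2))*(22.4-10.8)
= -160.14

No, not collinear


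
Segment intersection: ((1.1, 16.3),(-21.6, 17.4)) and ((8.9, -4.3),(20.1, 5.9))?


Cross products: d1=310.28, d2=554.14, d3=459.04, d4=215.18
d1*d2 < 0 and d3*d4 < 0? no

No, they don't intersect


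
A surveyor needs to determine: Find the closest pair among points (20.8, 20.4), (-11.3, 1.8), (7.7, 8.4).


d(P0,P1) = 37.0995, d(P0,P2) = 17.7654, d(P1,P2) = 20.1137
Closest: P0 and P2

Closest pair: (20.8, 20.4) and (7.7, 8.4), distance = 17.7654


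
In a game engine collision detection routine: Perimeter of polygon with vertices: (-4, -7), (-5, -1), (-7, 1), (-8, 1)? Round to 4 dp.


Sides: (-4, -7)->(-5, -1): sqrt(37) = 6.082763, (-5, -1)->(-7, 1): sqrt(8) = 2.828427, (-7, 1)->(-8, 1): sqrt(1) = 1, (-8, 1)->(-4, -7): sqrt(80) = 8.944272
Sum = 18.855462
Perimeter = 18.8555

18.8555


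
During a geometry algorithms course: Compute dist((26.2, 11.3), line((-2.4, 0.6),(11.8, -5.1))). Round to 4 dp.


|cross product| = 314.96
|line direction| = sqrt(234.13) = 15.3013
Distance = 314.96/sqrt(234.13) = 20.5839

20.5839


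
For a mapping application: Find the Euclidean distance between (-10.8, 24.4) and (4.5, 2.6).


dx=15.3, dy=-21.8
d^2 = 15.3^2 + (-21.8)^2 = 709.33
d = sqrt(709.33) = 26.6332

26.6332


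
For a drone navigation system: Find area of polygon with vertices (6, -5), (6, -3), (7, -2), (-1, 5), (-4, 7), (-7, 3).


Shoelace sum: (6*(-3) - 6*(-5)) + (6*(-2) - 7*(-3)) + (7*5 - (-1)*(-2)) + ((-1)*7 - (-4)*5) + ((-4)*3 - (-7)*7) + ((-7)*(-5) - 6*3)
= 121
Area = |121|/2 = 60.5

60.5


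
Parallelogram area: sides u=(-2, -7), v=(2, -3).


|u x v| = |(-2)*(-3) - (-7)*2|
= |6 - (-14)| = 20

20


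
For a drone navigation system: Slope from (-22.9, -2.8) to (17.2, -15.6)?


slope = (y2-y1)/(x2-x1) = ((-15.6)-(-2.8))/(17.2-(-22.9)) = (-12.8)/40.1 = -0.3192

-0.3192


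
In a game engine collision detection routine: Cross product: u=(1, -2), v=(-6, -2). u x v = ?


u x v = u_x*v_y - u_y*v_x = 1*(-2) - (-2)*(-6)
= (-2) - 12 = -14

-14


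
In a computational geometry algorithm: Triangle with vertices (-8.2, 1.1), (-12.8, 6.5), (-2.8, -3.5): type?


Side lengths squared: AB^2=50.32, BC^2=200, CA^2=50.32
Sorted: [50.32, 50.32, 200]
By sides: Isosceles, By angles: Obtuse

Isosceles, Obtuse


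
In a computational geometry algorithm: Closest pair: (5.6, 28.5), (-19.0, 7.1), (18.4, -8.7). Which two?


d(P0,P1) = 32.6055, d(P0,P2) = 39.3406, d(P1,P2) = 40.6005
Closest: P0 and P1

Closest pair: (5.6, 28.5) and (-19.0, 7.1), distance = 32.6055


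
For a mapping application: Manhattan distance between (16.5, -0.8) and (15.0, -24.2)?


|16.5-15| + |(-0.8)-(-24.2)| = 1.5 + 23.4 = 24.9

24.9


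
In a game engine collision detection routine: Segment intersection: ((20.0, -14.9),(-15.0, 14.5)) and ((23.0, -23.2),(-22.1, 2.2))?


Cross products: d1=-298.13, d2=-735.07, d3=202.3, d4=639.24
d1*d2 < 0 and d3*d4 < 0? no

No, they don't intersect


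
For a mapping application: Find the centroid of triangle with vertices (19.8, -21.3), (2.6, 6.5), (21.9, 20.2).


Centroid = ((x_A+x_B+x_C)/3, (y_A+y_B+y_C)/3)
= ((19.8+2.6+21.9)/3, ((-21.3)+6.5+20.2)/3)
= (14.7667, 1.8)

(14.7667, 1.8)


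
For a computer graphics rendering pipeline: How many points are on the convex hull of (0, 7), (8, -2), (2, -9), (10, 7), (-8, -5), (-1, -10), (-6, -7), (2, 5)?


Convex hull vertices (CCW): (-8, -5), (-6, -7), (-1, -10), (2, -9), (8, -2), (10, 7), (0, 7)
Count = 7

7


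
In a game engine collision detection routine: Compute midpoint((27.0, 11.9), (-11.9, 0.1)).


M = ((27+(-11.9))/2, (11.9+0.1)/2)
= (7.55, 6)

(7.55, 6)


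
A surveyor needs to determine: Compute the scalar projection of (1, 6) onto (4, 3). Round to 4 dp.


u.v = 22, |v| = sqrt(25) = 5
Scalar projection = u.v / |v| = 22 / sqrt(25) = 4.4

4.4


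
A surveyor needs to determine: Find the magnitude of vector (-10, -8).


|u| = sqrt((-10)^2 + (-8)^2) = sqrt(164) = 12.8062

12.8062


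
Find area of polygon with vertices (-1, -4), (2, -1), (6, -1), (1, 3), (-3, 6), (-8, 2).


Shoelace sum: ((-1)*(-1) - 2*(-4)) + (2*(-1) - 6*(-1)) + (6*3 - 1*(-1)) + (1*6 - (-3)*3) + ((-3)*2 - (-8)*6) + ((-8)*(-4) - (-1)*2)
= 123
Area = |123|/2 = 61.5

61.5


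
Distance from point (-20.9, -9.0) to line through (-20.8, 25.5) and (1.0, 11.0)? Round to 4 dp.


|cross product| = 753.55
|line direction| = sqrt(685.49) = 26.1819
Distance = 753.55/sqrt(685.49) = 28.7814

28.7814


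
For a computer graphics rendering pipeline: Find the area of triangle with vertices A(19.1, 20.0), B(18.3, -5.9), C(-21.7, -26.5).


Area = |x_A(y_B-y_C) + x_B(y_C-y_A) + x_C(y_A-y_B)|/2
= |393.46 + (-850.95) + (-562.03)|/2
= 1019.52/2 = 509.76

509.76


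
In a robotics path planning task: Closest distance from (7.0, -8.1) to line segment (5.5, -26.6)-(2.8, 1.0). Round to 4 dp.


Project P onto AB: t = 0.6587 (clamped to [0,1])
Closest point on segment: (3.7216, -8.4207)
Distance: 3.2941

3.2941


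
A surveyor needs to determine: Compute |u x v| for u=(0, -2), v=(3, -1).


|u x v| = |0*(-1) - (-2)*3|
= |0 - (-6)| = 6

6


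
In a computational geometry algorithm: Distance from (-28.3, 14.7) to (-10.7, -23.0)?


dx=17.6, dy=-37.7
d^2 = 17.6^2 + (-37.7)^2 = 1731.05
d = sqrt(1731.05) = 41.6059

41.6059


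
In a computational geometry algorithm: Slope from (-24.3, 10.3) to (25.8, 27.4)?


slope = (y2-y1)/(x2-x1) = (27.4-10.3)/(25.8-(-24.3)) = 17.1/50.1 = 0.3413

0.3413


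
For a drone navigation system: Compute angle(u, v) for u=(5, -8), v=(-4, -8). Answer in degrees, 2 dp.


u.v = 44, |u| = sqrt(89) = 9.434, |v| = sqrt(80) = 8.9443
cos(theta) = u.v/(|u||v|) = 44/sqrt(7120) = 0.52145
theta = acos(0.52145) = 58.57 degrees

58.57 degrees


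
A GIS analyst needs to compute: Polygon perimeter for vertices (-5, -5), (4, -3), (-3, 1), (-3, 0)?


Sides: (-5, -5)->(4, -3): sqrt(85) = 9.219544, (4, -3)->(-3, 1): sqrt(65) = 8.062258, (-3, 1)->(-3, 0): sqrt(1) = 1, (-3, 0)->(-5, -5): sqrt(29) = 5.385165
Sum = 23.666967
Perimeter = 23.667

23.667


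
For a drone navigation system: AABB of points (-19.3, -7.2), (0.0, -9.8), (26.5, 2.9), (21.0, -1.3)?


x range: [-19.3, 26.5]
y range: [-9.8, 2.9]
Bounding box: (-19.3,-9.8) to (26.5,2.9)

(-19.3,-9.8) to (26.5,2.9)


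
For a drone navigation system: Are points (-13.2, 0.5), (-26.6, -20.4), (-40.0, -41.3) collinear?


Cross product: ((-26.6)-(-13.2))*((-41.3)-0.5) - ((-20.4)-0.5)*((-40)-(-13.2))
= 0

Yes, collinear


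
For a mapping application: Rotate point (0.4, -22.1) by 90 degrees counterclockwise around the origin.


90° CCW: (x,y) -> (-y, x)
(0.4,-22.1) -> (22.1, 0.4)

(22.1, 0.4)


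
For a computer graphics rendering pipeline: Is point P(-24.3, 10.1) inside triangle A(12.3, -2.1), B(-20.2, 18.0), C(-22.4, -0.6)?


Cross products: AB x AP = 339.16, BC x BP = -58.88, CA x CP = 368.44
All same sign? no

No, outside


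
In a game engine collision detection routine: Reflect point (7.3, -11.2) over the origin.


Reflection over origin: (x,y) -> (-x,-y)
(7.3, -11.2) -> (-7.3, 11.2)

(-7.3, 11.2)


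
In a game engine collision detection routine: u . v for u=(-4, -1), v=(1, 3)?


u . v = u_x*v_x + u_y*v_y = (-4)*1 + (-1)*3
= (-4) + (-3) = -7

-7


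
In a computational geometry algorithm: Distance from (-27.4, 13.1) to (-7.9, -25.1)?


dx=19.5, dy=-38.2
d^2 = 19.5^2 + (-38.2)^2 = 1839.49
d = sqrt(1839.49) = 42.8893

42.8893


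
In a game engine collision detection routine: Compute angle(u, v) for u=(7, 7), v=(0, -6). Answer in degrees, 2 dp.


u.v = -42, |u| = sqrt(98) = 9.8995, |v| = sqrt(36) = 6
cos(theta) = u.v/(|u||v|) = -42/sqrt(3528) = -0.707107
theta = acos(-0.707107) = 135 degrees

135 degrees


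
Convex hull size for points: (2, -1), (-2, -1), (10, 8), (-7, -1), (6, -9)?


Convex hull vertices (CCW): (-7, -1), (6, -9), (10, 8)
Count = 3

3


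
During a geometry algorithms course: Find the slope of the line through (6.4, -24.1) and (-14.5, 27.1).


slope = (y2-y1)/(x2-x1) = (27.1-(-24.1))/((-14.5)-6.4) = 51.2/(-20.9) = -2.4498

-2.4498


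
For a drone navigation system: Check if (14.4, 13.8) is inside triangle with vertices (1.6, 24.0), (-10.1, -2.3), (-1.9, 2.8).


Cross products: AB x AP = 455.98, BC x BP = 7.07, CA x CP = -307.06
All same sign? no

No, outside


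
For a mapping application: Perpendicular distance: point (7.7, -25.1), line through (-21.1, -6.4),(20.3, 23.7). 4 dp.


|cross product| = 1641.06
|line direction| = sqrt(2619.97) = 51.1856
Distance = 1641.06/sqrt(2619.97) = 32.0609

32.0609


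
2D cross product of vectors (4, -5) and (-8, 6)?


u x v = u_x*v_y - u_y*v_x = 4*6 - (-5)*(-8)
= 24 - 40 = -16

-16


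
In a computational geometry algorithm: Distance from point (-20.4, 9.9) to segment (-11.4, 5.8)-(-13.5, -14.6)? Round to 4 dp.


Project P onto AB: t = 0 (clamped to [0,1])
Closest point on segment: (-11.4, 5.8)
Distance: 9.8899

9.8899


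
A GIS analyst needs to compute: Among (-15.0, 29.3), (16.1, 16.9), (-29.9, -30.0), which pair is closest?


d(P0,P1) = 33.4809, d(P0,P2) = 61.1433, d(P1,P2) = 65.6933
Closest: P0 and P1

Closest pair: (-15.0, 29.3) and (16.1, 16.9), distance = 33.4809


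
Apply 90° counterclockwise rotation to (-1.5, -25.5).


90° CCW: (x,y) -> (-y, x)
(-1.5,-25.5) -> (25.5, -1.5)

(25.5, -1.5)


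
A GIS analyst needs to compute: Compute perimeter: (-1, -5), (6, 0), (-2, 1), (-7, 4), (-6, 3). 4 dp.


Sides: (-1, -5)->(6, 0): sqrt(74) = 8.602325, (6, 0)->(-2, 1): sqrt(65) = 8.062258, (-2, 1)->(-7, 4): sqrt(34) = 5.830952, (-7, 4)->(-6, 3): sqrt(2) = 1.414214, (-6, 3)->(-1, -5): sqrt(89) = 9.433981
Sum = 33.34373
Perimeter = 33.3437

33.3437


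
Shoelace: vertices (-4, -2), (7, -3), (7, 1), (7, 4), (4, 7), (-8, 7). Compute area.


Shoelace sum: ((-4)*(-3) - 7*(-2)) + (7*1 - 7*(-3)) + (7*4 - 7*1) + (7*7 - 4*4) + (4*7 - (-8)*7) + ((-8)*(-2) - (-4)*7)
= 236
Area = |236|/2 = 118

118


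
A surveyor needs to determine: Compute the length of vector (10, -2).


|u| = sqrt(10^2 + (-2)^2) = sqrt(104) = 10.198

10.198


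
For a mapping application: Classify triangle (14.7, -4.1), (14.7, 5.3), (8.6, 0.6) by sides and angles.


Side lengths squared: AB^2=88.36, BC^2=59.3, CA^2=59.3
Sorted: [59.3, 59.3, 88.36]
By sides: Isosceles, By angles: Acute

Isosceles, Acute


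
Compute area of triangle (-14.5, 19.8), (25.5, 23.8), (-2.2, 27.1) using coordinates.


Area = |x_A(y_B-y_C) + x_B(y_C-y_A) + x_C(y_A-y_B)|/2
= |47.85 + 186.15 + 8.8|/2
= 242.8/2 = 121.4

121.4


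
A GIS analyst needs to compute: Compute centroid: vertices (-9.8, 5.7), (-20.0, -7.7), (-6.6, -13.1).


Centroid = ((x_A+x_B+x_C)/3, (y_A+y_B+y_C)/3)
= (((-9.8)+(-20)+(-6.6))/3, (5.7+(-7.7)+(-13.1))/3)
= (-12.1333, -5.0333)

(-12.1333, -5.0333)


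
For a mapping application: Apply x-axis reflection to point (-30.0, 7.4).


Reflection over x-axis: (x,y) -> (x,-y)
(-30, 7.4) -> (-30, -7.4)

(-30, -7.4)


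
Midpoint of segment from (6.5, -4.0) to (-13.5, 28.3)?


M = ((6.5+(-13.5))/2, ((-4)+28.3)/2)
= (-3.5, 12.15)

(-3.5, 12.15)


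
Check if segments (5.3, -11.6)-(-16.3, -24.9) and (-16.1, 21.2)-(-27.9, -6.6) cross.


Cross products: d1=981.96, d2=538.42, d3=-993.1, d4=-549.56
d1*d2 < 0 and d3*d4 < 0? no

No, they don't intersect


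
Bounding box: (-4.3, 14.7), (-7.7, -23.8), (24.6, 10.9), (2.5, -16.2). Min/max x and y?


x range: [-7.7, 24.6]
y range: [-23.8, 14.7]
Bounding box: (-7.7,-23.8) to (24.6,14.7)

(-7.7,-23.8) to (24.6,14.7)


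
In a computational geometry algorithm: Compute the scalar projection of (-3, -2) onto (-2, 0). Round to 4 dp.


u.v = 6, |v| = sqrt(4) = 2
Scalar projection = u.v / |v| = 6 / sqrt(4) = 3

3


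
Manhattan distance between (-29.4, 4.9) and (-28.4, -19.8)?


|(-29.4)-(-28.4)| + |4.9-(-19.8)| = 1 + 24.7 = 25.7

25.7


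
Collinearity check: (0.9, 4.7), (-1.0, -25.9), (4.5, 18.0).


Cross product: ((-1)-0.9)*(18-4.7) - ((-25.9)-4.7)*(4.5-0.9)
= 84.89

No, not collinear


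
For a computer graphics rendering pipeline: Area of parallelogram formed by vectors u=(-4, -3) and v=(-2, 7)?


|u x v| = |(-4)*7 - (-3)*(-2)|
= |(-28) - 6| = 34

34


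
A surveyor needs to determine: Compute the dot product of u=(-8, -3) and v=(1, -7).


u . v = u_x*v_x + u_y*v_y = (-8)*1 + (-3)*(-7)
= (-8) + 21 = 13

13


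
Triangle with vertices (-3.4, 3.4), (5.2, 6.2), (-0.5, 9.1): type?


Side lengths squared: AB^2=81.8, BC^2=40.9, CA^2=40.9
Sorted: [40.9, 40.9, 81.8]
By sides: Isosceles, By angles: Right

Isosceles, Right


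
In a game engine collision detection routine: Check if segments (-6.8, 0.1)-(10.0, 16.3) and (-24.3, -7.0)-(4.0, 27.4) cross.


Cross products: d1=-401.07, d2=-520.53, d3=164.22, d4=283.68
d1*d2 < 0 and d3*d4 < 0? no

No, they don't intersect


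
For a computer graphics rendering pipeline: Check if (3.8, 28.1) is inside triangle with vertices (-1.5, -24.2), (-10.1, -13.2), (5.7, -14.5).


Cross products: AB x AP = -508.08, BC x BP = 670.61, CA x CP = -325.15
All same sign? no

No, outside


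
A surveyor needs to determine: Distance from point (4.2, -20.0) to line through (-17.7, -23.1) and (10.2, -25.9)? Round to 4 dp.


|cross product| = 147.81
|line direction| = sqrt(786.25) = 28.0401
Distance = 147.81/sqrt(786.25) = 5.2714

5.2714


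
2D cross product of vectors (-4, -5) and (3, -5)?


u x v = u_x*v_y - u_y*v_x = (-4)*(-5) - (-5)*3
= 20 - (-15) = 35

35


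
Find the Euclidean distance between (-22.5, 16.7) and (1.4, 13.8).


dx=23.9, dy=-2.9
d^2 = 23.9^2 + (-2.9)^2 = 579.62
d = sqrt(579.62) = 24.0753

24.0753


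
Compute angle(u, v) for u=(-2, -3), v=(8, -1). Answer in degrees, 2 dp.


u.v = -13, |u| = sqrt(13) = 3.6056, |v| = sqrt(65) = 8.0623
cos(theta) = u.v/(|u||v|) = -13/sqrt(845) = -0.447214
theta = acos(-0.447214) = 116.57 degrees

116.57 degrees


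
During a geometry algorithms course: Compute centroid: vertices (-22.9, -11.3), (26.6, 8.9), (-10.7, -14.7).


Centroid = ((x_A+x_B+x_C)/3, (y_A+y_B+y_C)/3)
= (((-22.9)+26.6+(-10.7))/3, ((-11.3)+8.9+(-14.7))/3)
= (-2.3333, -5.7)

(-2.3333, -5.7)


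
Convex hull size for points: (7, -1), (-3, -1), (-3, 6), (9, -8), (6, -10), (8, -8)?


Convex hull vertices (CCW): (-3, -1), (6, -10), (9, -8), (7, -1), (-3, 6)
Count = 5

5


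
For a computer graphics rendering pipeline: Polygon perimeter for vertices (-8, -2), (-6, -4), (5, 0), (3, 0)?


Sides: (-8, -2)->(-6, -4): sqrt(8) = 2.828427, (-6, -4)->(5, 0): sqrt(137) = 11.7047, (5, 0)->(3, 0): sqrt(4) = 2, (3, 0)->(-8, -2): sqrt(125) = 11.18034
Sum = 27.713467
Perimeter = 27.7135

27.7135


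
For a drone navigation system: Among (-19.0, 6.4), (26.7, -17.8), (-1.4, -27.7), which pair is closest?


d(P0,P1) = 51.712, d(P0,P2) = 38.3741, d(P1,P2) = 29.793
Closest: P1 and P2

Closest pair: (26.7, -17.8) and (-1.4, -27.7), distance = 29.793


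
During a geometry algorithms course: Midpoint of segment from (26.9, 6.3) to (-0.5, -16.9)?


M = ((26.9+(-0.5))/2, (6.3+(-16.9))/2)
= (13.2, -5.3)

(13.2, -5.3)


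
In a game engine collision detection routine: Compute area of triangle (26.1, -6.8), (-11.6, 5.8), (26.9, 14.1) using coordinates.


Area = |x_A(y_B-y_C) + x_B(y_C-y_A) + x_C(y_A-y_B)|/2
= |(-216.63) + (-242.44) + (-338.94)|/2
= 798.01/2 = 399.005

399.005


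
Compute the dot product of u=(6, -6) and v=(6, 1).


u . v = u_x*v_x + u_y*v_y = 6*6 + (-6)*1
= 36 + (-6) = 30

30


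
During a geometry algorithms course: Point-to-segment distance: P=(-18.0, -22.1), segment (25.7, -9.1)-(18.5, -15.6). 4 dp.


Project P onto AB: t = 1 (clamped to [0,1])
Closest point on segment: (18.5, -15.6)
Distance: 37.0742

37.0742


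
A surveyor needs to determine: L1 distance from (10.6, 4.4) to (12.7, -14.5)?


|10.6-12.7| + |4.4-(-14.5)| = 2.1 + 18.9 = 21

21


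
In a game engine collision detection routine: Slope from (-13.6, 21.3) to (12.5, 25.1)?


slope = (y2-y1)/(x2-x1) = (25.1-21.3)/(12.5-(-13.6)) = 3.8/26.1 = 0.1456

0.1456


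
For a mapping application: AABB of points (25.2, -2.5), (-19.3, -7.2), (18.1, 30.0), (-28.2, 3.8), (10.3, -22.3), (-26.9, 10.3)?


x range: [-28.2, 25.2]
y range: [-22.3, 30]
Bounding box: (-28.2,-22.3) to (25.2,30)

(-28.2,-22.3) to (25.2,30)


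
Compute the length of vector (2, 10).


|u| = sqrt(2^2 + 10^2) = sqrt(104) = 10.198

10.198


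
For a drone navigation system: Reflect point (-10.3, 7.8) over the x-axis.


Reflection over x-axis: (x,y) -> (x,-y)
(-10.3, 7.8) -> (-10.3, -7.8)

(-10.3, -7.8)


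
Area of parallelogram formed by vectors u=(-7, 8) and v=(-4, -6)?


|u x v| = |(-7)*(-6) - 8*(-4)|
= |42 - (-32)| = 74

74


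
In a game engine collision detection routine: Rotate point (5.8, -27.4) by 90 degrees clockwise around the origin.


90° CW: (x,y) -> (y, -x)
(5.8,-27.4) -> (-27.4, -5.8)

(-27.4, -5.8)


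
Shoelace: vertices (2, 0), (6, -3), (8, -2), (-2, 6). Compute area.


Shoelace sum: (2*(-3) - 6*0) + (6*(-2) - 8*(-3)) + (8*6 - (-2)*(-2)) + ((-2)*0 - 2*6)
= 38
Area = |38|/2 = 19

19


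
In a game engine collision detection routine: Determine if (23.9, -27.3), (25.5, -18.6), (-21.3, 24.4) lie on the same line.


Cross product: (25.5-23.9)*(24.4-(-27.3)) - ((-18.6)-(-27.3))*((-21.3)-23.9)
= 475.96

No, not collinear


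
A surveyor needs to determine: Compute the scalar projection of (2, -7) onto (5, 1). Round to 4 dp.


u.v = 3, |v| = sqrt(26) = 5.099
Scalar projection = u.v / |v| = 3 / sqrt(26) = 0.5883

0.5883


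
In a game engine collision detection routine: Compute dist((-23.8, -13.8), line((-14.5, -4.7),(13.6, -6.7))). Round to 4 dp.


|cross product| = 274.31
|line direction| = sqrt(793.61) = 28.1711
Distance = 274.31/sqrt(793.61) = 9.7373

9.7373


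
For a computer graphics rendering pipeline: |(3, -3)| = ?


|u| = sqrt(3^2 + (-3)^2) = sqrt(18) = 4.2426

4.2426


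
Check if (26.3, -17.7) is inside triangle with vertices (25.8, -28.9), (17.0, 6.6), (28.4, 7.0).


Cross products: AB x AP = -116.31, BC x BP = -280.74, CA x CP = -11.17
All same sign? yes

Yes, inside


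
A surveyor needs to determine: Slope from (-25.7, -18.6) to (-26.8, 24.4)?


slope = (y2-y1)/(x2-x1) = (24.4-(-18.6))/((-26.8)-(-25.7)) = 43/(-1.1) = -39.0909

-39.0909


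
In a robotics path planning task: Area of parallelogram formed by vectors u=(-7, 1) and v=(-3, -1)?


|u x v| = |(-7)*(-1) - 1*(-3)|
= |7 - (-3)| = 10

10


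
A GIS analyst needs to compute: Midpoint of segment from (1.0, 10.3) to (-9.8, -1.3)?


M = ((1+(-9.8))/2, (10.3+(-1.3))/2)
= (-4.4, 4.5)

(-4.4, 4.5)


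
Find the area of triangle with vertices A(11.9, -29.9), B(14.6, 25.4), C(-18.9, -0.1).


Area = |x_A(y_B-y_C) + x_B(y_C-y_A) + x_C(y_A-y_B)|/2
= |303.45 + 435.08 + 1045.17|/2
= 1783.7/2 = 891.85

891.85


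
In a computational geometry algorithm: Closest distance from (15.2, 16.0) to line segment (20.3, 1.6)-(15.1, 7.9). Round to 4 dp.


Project P onto AB: t = 1 (clamped to [0,1])
Closest point on segment: (15.1, 7.9)
Distance: 8.1006

8.1006


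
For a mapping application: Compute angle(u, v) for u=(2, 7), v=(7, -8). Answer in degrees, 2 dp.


u.v = -42, |u| = sqrt(53) = 7.2801, |v| = sqrt(113) = 10.6301
cos(theta) = u.v/(|u||v|) = -42/sqrt(5989) = -0.542715
theta = acos(-0.542715) = 122.87 degrees

122.87 degrees


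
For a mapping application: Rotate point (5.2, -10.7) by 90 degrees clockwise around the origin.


90° CW: (x,y) -> (y, -x)
(5.2,-10.7) -> (-10.7, -5.2)

(-10.7, -5.2)


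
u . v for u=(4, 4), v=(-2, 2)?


u . v = u_x*v_x + u_y*v_y = 4*(-2) + 4*2
= (-8) + 8 = 0

0


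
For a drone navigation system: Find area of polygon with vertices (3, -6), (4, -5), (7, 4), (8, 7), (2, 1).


Shoelace sum: (3*(-5) - 4*(-6)) + (4*4 - 7*(-5)) + (7*7 - 8*4) + (8*1 - 2*7) + (2*(-6) - 3*1)
= 56
Area = |56|/2 = 28

28


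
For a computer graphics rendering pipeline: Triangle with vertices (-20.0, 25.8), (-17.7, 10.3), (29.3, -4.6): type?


Side lengths squared: AB^2=245.54, BC^2=2431.01, CA^2=3354.65
Sorted: [245.54, 2431.01, 3354.65]
By sides: Scalene, By angles: Obtuse

Scalene, Obtuse


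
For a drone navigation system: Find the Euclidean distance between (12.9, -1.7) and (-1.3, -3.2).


dx=-14.2, dy=-1.5
d^2 = (-14.2)^2 + (-1.5)^2 = 203.89
d = sqrt(203.89) = 14.279

14.279


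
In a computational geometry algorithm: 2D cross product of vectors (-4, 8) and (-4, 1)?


u x v = u_x*v_y - u_y*v_x = (-4)*1 - 8*(-4)
= (-4) - (-32) = 28

28


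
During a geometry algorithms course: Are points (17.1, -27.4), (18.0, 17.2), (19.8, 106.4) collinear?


Cross product: (18-17.1)*(106.4-(-27.4)) - (17.2-(-27.4))*(19.8-17.1)
= 0

Yes, collinear


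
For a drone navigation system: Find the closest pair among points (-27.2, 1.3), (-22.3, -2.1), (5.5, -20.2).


d(P0,P1) = 5.9641, d(P0,P2) = 39.1349, d(P1,P2) = 33.173
Closest: P0 and P1

Closest pair: (-27.2, 1.3) and (-22.3, -2.1), distance = 5.9641


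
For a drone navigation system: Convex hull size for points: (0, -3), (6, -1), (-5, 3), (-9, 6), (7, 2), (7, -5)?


Convex hull vertices (CCW): (-9, 6), (0, -3), (7, -5), (7, 2)
Count = 4

4


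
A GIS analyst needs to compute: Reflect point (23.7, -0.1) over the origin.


Reflection over origin: (x,y) -> (-x,-y)
(23.7, -0.1) -> (-23.7, 0.1)

(-23.7, 0.1)


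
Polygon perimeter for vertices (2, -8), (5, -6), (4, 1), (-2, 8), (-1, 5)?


Sides: (2, -8)->(5, -6): sqrt(13) = 3.605551, (5, -6)->(4, 1): sqrt(50) = 7.071068, (4, 1)->(-2, 8): sqrt(85) = 9.219544, (-2, 8)->(-1, 5): sqrt(10) = 3.162278, (-1, 5)->(2, -8): sqrt(178) = 13.341664
Sum = 36.400105
Perimeter = 36.4001

36.4001


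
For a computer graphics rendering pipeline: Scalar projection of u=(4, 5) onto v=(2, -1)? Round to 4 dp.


u.v = 3, |v| = sqrt(5) = 2.2361
Scalar projection = u.v / |v| = 3 / sqrt(5) = 1.3416

1.3416


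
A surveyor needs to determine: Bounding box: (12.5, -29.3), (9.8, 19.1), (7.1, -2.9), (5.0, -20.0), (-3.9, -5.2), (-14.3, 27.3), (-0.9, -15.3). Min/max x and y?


x range: [-14.3, 12.5]
y range: [-29.3, 27.3]
Bounding box: (-14.3,-29.3) to (12.5,27.3)

(-14.3,-29.3) to (12.5,27.3)


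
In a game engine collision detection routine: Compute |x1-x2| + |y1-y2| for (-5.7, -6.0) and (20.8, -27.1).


|(-5.7)-20.8| + |(-6)-(-27.1)| = 26.5 + 21.1 = 47.6

47.6


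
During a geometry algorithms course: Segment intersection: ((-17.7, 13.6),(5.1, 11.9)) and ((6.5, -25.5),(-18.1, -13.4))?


Cross products: d1=-669.04, d2=-903.1, d3=-850.34, d4=-616.28
d1*d2 < 0 and d3*d4 < 0? no

No, they don't intersect


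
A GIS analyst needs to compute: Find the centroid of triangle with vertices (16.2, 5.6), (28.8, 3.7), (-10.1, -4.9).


Centroid = ((x_A+x_B+x_C)/3, (y_A+y_B+y_C)/3)
= ((16.2+28.8+(-10.1))/3, (5.6+3.7+(-4.9))/3)
= (11.6333, 1.4667)

(11.6333, 1.4667)


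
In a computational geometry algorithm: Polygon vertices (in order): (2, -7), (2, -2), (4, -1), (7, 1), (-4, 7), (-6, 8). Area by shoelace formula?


Shoelace sum: (2*(-2) - 2*(-7)) + (2*(-1) - 4*(-2)) + (4*1 - 7*(-1)) + (7*7 - (-4)*1) + ((-4)*8 - (-6)*7) + ((-6)*(-7) - 2*8)
= 116
Area = |116|/2 = 58

58


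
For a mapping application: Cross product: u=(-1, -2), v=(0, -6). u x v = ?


u x v = u_x*v_y - u_y*v_x = (-1)*(-6) - (-2)*0
= 6 - 0 = 6

6


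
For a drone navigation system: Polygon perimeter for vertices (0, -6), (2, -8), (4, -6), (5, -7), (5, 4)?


Sides: (0, -6)->(2, -8): sqrt(8) = 2.828427, (2, -8)->(4, -6): sqrt(8) = 2.828427, (4, -6)->(5, -7): sqrt(2) = 1.414214, (5, -7)->(5, 4): sqrt(121) = 11, (5, 4)->(0, -6): sqrt(125) = 11.18034
Sum = 29.251408
Perimeter = 29.2514

29.2514


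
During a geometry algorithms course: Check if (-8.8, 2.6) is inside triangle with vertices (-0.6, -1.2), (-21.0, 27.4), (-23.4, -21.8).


Cross products: AB x AP = 157, BC x BP = 659.76, CA x CP = 255.56
All same sign? yes

Yes, inside


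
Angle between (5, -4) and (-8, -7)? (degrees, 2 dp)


u.v = -12, |u| = sqrt(41) = 6.4031, |v| = sqrt(113) = 10.6301
cos(theta) = u.v/(|u||v|) = -12/sqrt(4633) = -0.176299
theta = acos(-0.176299) = 100.15 degrees

100.15 degrees


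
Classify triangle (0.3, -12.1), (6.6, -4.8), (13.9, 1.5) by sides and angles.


Side lengths squared: AB^2=92.98, BC^2=92.98, CA^2=369.92
Sorted: [92.98, 92.98, 369.92]
By sides: Isosceles, By angles: Obtuse

Isosceles, Obtuse


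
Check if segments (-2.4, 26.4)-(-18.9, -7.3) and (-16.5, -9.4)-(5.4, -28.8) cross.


Cross products: d1=1057.56, d2=-0.57, d3=115.53, d4=1173.66
d1*d2 < 0 and d3*d4 < 0? no

No, they don't intersect


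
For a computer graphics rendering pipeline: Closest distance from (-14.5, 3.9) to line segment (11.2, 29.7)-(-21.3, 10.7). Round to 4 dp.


Project P onto AB: t = 0.9352 (clamped to [0,1])
Closest point on segment: (-19.1949, 11.9307)
Distance: 9.3024

9.3024


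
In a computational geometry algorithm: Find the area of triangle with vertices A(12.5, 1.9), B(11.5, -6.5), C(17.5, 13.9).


Area = |x_A(y_B-y_C) + x_B(y_C-y_A) + x_C(y_A-y_B)|/2
= |(-255) + 138 + 147|/2
= 30/2 = 15

15


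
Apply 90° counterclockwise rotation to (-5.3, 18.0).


90° CCW: (x,y) -> (-y, x)
(-5.3,18) -> (-18, -5.3)

(-18, -5.3)


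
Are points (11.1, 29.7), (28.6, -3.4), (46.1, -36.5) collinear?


Cross product: (28.6-11.1)*((-36.5)-29.7) - ((-3.4)-29.7)*(46.1-11.1)
= 0

Yes, collinear


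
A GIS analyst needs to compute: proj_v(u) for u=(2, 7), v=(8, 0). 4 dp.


u.v = 16, |v| = sqrt(64) = 8
Scalar projection = u.v / |v| = 16 / sqrt(64) = 2

2


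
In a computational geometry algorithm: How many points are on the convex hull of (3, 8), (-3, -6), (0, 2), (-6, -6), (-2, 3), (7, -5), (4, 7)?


Convex hull vertices (CCW): (-6, -6), (-3, -6), (7, -5), (4, 7), (3, 8), (-2, 3)
Count = 6

6


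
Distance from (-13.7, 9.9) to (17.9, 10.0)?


dx=31.6, dy=0.1
d^2 = 31.6^2 + 0.1^2 = 998.57
d = sqrt(998.57) = 31.6002

31.6002


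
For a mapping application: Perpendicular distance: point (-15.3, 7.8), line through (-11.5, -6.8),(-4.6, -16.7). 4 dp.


|cross product| = 63.12
|line direction| = sqrt(145.62) = 12.0673
Distance = 63.12/sqrt(145.62) = 5.2307

5.2307


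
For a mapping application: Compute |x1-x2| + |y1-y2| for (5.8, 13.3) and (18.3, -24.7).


|5.8-18.3| + |13.3-(-24.7)| = 12.5 + 38 = 50.5

50.5


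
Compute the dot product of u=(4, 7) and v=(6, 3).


u . v = u_x*v_x + u_y*v_y = 4*6 + 7*3
= 24 + 21 = 45

45


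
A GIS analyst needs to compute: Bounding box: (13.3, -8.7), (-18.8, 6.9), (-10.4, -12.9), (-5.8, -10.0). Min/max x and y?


x range: [-18.8, 13.3]
y range: [-12.9, 6.9]
Bounding box: (-18.8,-12.9) to (13.3,6.9)

(-18.8,-12.9) to (13.3,6.9)


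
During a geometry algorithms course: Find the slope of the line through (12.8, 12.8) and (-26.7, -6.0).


slope = (y2-y1)/(x2-x1) = ((-6)-12.8)/((-26.7)-12.8) = (-18.8)/(-39.5) = 0.4759

0.4759


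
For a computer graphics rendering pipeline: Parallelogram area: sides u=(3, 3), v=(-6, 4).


|u x v| = |3*4 - 3*(-6)|
= |12 - (-18)| = 30

30


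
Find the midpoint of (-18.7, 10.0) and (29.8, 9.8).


M = (((-18.7)+29.8)/2, (10+9.8)/2)
= (5.55, 9.9)

(5.55, 9.9)


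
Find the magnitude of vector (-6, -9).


|u| = sqrt((-6)^2 + (-9)^2) = sqrt(117) = 10.8167

10.8167


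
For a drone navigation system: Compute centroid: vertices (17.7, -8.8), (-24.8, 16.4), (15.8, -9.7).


Centroid = ((x_A+x_B+x_C)/3, (y_A+y_B+y_C)/3)
= ((17.7+(-24.8)+15.8)/3, ((-8.8)+16.4+(-9.7))/3)
= (2.9, -0.7)

(2.9, -0.7)


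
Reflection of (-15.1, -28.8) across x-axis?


Reflection over x-axis: (x,y) -> (x,-y)
(-15.1, -28.8) -> (-15.1, 28.8)

(-15.1, 28.8)


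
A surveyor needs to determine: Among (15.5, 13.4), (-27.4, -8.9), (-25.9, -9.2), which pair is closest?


d(P0,P1) = 48.3498, d(P0,P2) = 47.1669, d(P1,P2) = 1.5297
Closest: P1 and P2

Closest pair: (-27.4, -8.9) and (-25.9, -9.2), distance = 1.5297


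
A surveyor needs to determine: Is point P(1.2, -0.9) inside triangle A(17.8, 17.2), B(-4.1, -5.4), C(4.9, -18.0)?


Cross products: AB x AP = 21.23, BC x BP = 107.28, CA x CP = 350.83
All same sign? yes

Yes, inside


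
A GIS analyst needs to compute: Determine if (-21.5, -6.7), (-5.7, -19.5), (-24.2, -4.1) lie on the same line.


Cross product: ((-5.7)-(-21.5))*((-4.1)-(-6.7)) - ((-19.5)-(-6.7))*((-24.2)-(-21.5))
= 6.52

No, not collinear


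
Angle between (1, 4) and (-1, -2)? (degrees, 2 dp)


u.v = -9, |u| = sqrt(17) = 4.1231, |v| = sqrt(5) = 2.2361
cos(theta) = u.v/(|u||v|) = -9/sqrt(85) = -0.976187
theta = acos(-0.976187) = 167.47 degrees

167.47 degrees


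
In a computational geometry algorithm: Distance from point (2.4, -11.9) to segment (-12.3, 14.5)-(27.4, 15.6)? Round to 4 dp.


Project P onto AB: t = 0.3516 (clamped to [0,1])
Closest point on segment: (1.6578, 14.8867)
Distance: 26.797

26.797


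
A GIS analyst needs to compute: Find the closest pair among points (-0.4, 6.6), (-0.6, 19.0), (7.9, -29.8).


d(P0,P1) = 12.4016, d(P0,P2) = 37.3343, d(P1,P2) = 49.5347
Closest: P0 and P1

Closest pair: (-0.4, 6.6) and (-0.6, 19.0), distance = 12.4016


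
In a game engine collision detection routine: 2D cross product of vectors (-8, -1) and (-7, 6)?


u x v = u_x*v_y - u_y*v_x = (-8)*6 - (-1)*(-7)
= (-48) - 7 = -55

-55


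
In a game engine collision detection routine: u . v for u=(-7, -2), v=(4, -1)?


u . v = u_x*v_x + u_y*v_y = (-7)*4 + (-2)*(-1)
= (-28) + 2 = -26

-26


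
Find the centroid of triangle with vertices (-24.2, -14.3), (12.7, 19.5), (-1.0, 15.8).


Centroid = ((x_A+x_B+x_C)/3, (y_A+y_B+y_C)/3)
= (((-24.2)+12.7+(-1))/3, ((-14.3)+19.5+15.8)/3)
= (-4.1667, 7)

(-4.1667, 7)


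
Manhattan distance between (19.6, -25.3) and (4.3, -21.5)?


|19.6-4.3| + |(-25.3)-(-21.5)| = 15.3 + 3.8 = 19.1

19.1


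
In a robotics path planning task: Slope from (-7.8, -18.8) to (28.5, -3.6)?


slope = (y2-y1)/(x2-x1) = ((-3.6)-(-18.8))/(28.5-(-7.8)) = 15.2/36.3 = 0.4187

0.4187


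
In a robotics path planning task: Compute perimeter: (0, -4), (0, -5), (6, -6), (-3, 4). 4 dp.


Sides: (0, -4)->(0, -5): sqrt(1) = 1, (0, -5)->(6, -6): sqrt(37) = 6.082763, (6, -6)->(-3, 4): sqrt(181) = 13.453624, (-3, 4)->(0, -4): sqrt(73) = 8.544004
Sum = 29.080391
Perimeter = 29.0804

29.0804


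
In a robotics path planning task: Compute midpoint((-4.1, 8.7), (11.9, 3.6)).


M = (((-4.1)+11.9)/2, (8.7+3.6)/2)
= (3.9, 6.15)

(3.9, 6.15)


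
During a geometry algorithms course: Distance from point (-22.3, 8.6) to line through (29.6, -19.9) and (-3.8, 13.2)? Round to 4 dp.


|cross product| = 765.99
|line direction| = sqrt(2211.17) = 47.0231
Distance = 765.99/sqrt(2211.17) = 16.2897

16.2897


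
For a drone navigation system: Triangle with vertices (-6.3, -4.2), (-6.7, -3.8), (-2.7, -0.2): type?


Side lengths squared: AB^2=0.32, BC^2=28.96, CA^2=28.96
Sorted: [0.32, 28.96, 28.96]
By sides: Isosceles, By angles: Acute

Isosceles, Acute


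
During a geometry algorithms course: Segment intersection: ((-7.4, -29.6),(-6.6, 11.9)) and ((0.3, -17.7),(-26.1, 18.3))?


Cross products: d1=591.36, d2=-533.04, d3=-310.03, d4=814.37
d1*d2 < 0 and d3*d4 < 0? yes

Yes, they intersect


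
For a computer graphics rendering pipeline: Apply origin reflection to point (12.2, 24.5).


Reflection over origin: (x,y) -> (-x,-y)
(12.2, 24.5) -> (-12.2, -24.5)

(-12.2, -24.5)


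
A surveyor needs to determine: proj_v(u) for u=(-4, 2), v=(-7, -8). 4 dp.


u.v = 12, |v| = sqrt(113) = 10.6301
Scalar projection = u.v / |v| = 12 / sqrt(113) = 1.1289

1.1289


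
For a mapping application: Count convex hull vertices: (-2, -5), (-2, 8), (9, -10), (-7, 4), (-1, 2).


Convex hull vertices (CCW): (-7, 4), (-2, -5), (9, -10), (-2, 8)
Count = 4

4


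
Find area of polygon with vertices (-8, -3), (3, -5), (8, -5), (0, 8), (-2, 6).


Shoelace sum: ((-8)*(-5) - 3*(-3)) + (3*(-5) - 8*(-5)) + (8*8 - 0*(-5)) + (0*6 - (-2)*8) + ((-2)*(-3) - (-8)*6)
= 208
Area = |208|/2 = 104

104


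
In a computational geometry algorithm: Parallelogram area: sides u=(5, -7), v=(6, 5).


|u x v| = |5*5 - (-7)*6|
= |25 - (-42)| = 67

67


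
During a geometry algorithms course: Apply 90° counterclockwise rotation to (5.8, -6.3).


90° CCW: (x,y) -> (-y, x)
(5.8,-6.3) -> (6.3, 5.8)

(6.3, 5.8)


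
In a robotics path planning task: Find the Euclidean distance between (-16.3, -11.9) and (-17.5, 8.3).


dx=-1.2, dy=20.2
d^2 = (-1.2)^2 + 20.2^2 = 409.48
d = sqrt(409.48) = 20.2356

20.2356


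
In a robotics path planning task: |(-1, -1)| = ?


|u| = sqrt((-1)^2 + (-1)^2) = sqrt(2) = 1.4142

1.4142


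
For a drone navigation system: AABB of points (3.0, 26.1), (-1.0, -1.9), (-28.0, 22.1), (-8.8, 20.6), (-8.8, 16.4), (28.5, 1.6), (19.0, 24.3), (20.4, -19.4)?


x range: [-28, 28.5]
y range: [-19.4, 26.1]
Bounding box: (-28,-19.4) to (28.5,26.1)

(-28,-19.4) to (28.5,26.1)


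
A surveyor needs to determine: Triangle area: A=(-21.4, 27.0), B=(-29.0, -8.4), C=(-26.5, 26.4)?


Area = |x_A(y_B-y_C) + x_B(y_C-y_A) + x_C(y_A-y_B)|/2
= |744.72 + 17.4 + (-938.1)|/2
= 175.98/2 = 87.99

87.99


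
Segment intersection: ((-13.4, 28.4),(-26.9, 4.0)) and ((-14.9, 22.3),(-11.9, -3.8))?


Cross products: d1=57.45, d2=-368.1, d3=45.75, d4=471.3
d1*d2 < 0 and d3*d4 < 0? no

No, they don't intersect
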